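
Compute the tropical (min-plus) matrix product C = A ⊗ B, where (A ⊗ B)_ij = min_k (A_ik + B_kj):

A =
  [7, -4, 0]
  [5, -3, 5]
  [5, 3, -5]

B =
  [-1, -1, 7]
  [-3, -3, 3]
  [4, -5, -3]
A ⊗ B =
  [-7, -7, -3]
  [-6, -6, 0]
  [-1, -10, -8]

Apply the min-plus product entry-by-entry:
  C[0][0] = min over k of (A[0][0] + B[0][0] = 7 + -1 = 6, A[0][1] + B[1][0] = -4 + -3 = -7, A[0][2] + B[2][0] = 0 + 4 = 4) = -7 (attained at k = 1)
  C[0][1] = min over k of (A[0][0] + B[0][1] = 7 + -1 = 6, A[0][1] + B[1][1] = -4 + -3 = -7, A[0][2] + B[2][1] = 0 + -5 = -5) = -7 (attained at k = 1)
  C[0][2] = min over k of (A[0][0] + B[0][2] = 7 + 7 = 14, A[0][1] + B[1][2] = -4 + 3 = -1, A[0][2] + B[2][2] = 0 + -3 = -3) = -3 (attained at k = 2)
  C[1][0] = min over k of (A[1][0] + B[0][0] = 5 + -1 = 4, A[1][1] + B[1][0] = -3 + -3 = -6, A[1][2] + B[2][0] = 5 + 4 = 9) = -6 (attained at k = 1)
  C[1][1] = min over k of (A[1][0] + B[0][1] = 5 + -1 = 4, A[1][1] + B[1][1] = -3 + -3 = -6, A[1][2] + B[2][1] = 5 + -5 = 0) = -6 (attained at k = 1)
  C[1][2] = min over k of (A[1][0] + B[0][2] = 5 + 7 = 12, A[1][1] + B[1][2] = -3 + 3 = 0, A[1][2] + B[2][2] = 5 + -3 = 2) = 0 (attained at k = 1)
  C[2][0] = min over k of (A[2][0] + B[0][0] = 5 + -1 = 4, A[2][1] + B[1][0] = 3 + -3 = 0, A[2][2] + B[2][0] = -5 + 4 = -1) = -1 (attained at k = 2)
  C[2][1] = min over k of (A[2][0] + B[0][1] = 5 + -1 = 4, A[2][1] + B[1][1] = 3 + -3 = 0, A[2][2] + B[2][1] = -5 + -5 = -10) = -10 (attained at k = 2)
  C[2][2] = min over k of (A[2][0] + B[0][2] = 5 + 7 = 12, A[2][1] + B[1][2] = 3 + 3 = 6, A[2][2] + B[2][2] = -5 + -3 = -8) = -8 (attained at k = 2)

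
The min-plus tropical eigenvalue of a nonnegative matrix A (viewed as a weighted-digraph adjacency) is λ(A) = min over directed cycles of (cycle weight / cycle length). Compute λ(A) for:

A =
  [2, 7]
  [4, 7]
λ(A) = 2

Enumerate directed cycles and compute their means (weight / length). Sample:
  cycle 0 → 0: weight = 2, length = 1, mean = 2/1 ≈ 2.000
  cycle 1 → 1: weight = 7, length = 1, mean = 7/1 ≈ 7.000
  cycle 0 → 1 → 0: weight = 11, length = 2, mean = 11/2 ≈ 5.500
  cycle 1 → 0 → 1: weight = 11, length = 2, mean = 11/2 ≈ 5.500
Minimum mean = 2.000, attained e.g. along the cycle 0 → 0 with weight 2 and length 1. So λ(A) = 2/1 = 2.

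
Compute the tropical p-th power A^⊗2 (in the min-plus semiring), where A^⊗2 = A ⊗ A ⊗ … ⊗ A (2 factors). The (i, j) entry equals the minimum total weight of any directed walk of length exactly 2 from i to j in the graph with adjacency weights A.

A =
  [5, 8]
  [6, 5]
A^⊗2 =
  [10, 13]
  [11, 10]

Each entry (A^⊗2)_ij equals the minimum over all length-2 walks i = v_0 → v_1 → … → v_2 = j of Σ_t A[v_t][v_{t+1}]. For example, for (i, j) = (0, 1) we minimise over 2 possible intermediate vertex sequences; the minimum is 13, attained along the walk 0 → 0 → 1.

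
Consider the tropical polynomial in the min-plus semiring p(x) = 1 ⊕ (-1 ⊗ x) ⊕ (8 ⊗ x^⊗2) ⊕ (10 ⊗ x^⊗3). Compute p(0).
p(0) = -1

A tropical monomial a ⊗ x^⊗i evaluates to a + i · x. Evaluating each term at x = 0:
  Term 0 contributes 1 + 0 · 0 = 1
  Term 1 contributes -1 + 1 · 0 = -1
  Term 2 contributes 8 + 2 · 0 = 8
  Term 3 contributes 10 + 3 · 0 = 10
p(0) = ⊕ of these = min[1, -1, 8, 10] = -1.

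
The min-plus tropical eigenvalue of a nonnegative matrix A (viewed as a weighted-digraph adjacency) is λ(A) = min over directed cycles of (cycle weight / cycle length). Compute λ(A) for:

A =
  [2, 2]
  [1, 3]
λ(A) = 3/2

Enumerate directed cycles and compute their means (weight / length). Sample:
  cycle 0 → 0: weight = 2, length = 1, mean = 2/1 ≈ 2.000
  cycle 1 → 1: weight = 3, length = 1, mean = 3/1 ≈ 3.000
  cycle 0 → 1 → 0: weight = 3, length = 2, mean = 3/2 ≈ 1.500
  cycle 1 → 0 → 1: weight = 3, length = 2, mean = 3/2 ≈ 1.500
Minimum mean = 1.500, attained e.g. along the cycle 0 → 1 → 0 with weight 3 and length 2. So λ(A) = 3/2 = 3/2.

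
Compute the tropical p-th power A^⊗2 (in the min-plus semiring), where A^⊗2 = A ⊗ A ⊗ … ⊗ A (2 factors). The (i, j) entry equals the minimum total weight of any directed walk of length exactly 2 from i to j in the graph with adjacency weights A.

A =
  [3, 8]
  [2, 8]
A^⊗2 =
  [6, 11]
  [5, 10]

Each entry (A^⊗2)_ij equals the minimum over all length-2 walks i = v_0 → v_1 → … → v_2 = j of Σ_t A[v_t][v_{t+1}]. For example, for (i, j) = (0, 1) we minimise over 2 possible intermediate vertex sequences; the minimum is 11, attained along the walk 0 → 0 → 1.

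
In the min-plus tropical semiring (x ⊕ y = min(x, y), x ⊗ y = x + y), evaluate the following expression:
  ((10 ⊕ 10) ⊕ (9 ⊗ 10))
((10 ⊕ 10) ⊕ (9 ⊗ 10)) = 10

Expand innermost to outermost. Recall ⊕ takes the minimum of its arguments and ⊗ takes their sum. Working out the expression ((10 ⊕ 10) ⊕ (9 ⊗ 10)) gives 10.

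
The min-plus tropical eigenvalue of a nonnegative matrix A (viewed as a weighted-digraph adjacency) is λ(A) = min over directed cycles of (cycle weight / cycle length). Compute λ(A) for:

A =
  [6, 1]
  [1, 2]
λ(A) = 1

Enumerate directed cycles and compute their means (weight / length). Sample:
  cycle 0 → 0: weight = 6, length = 1, mean = 6/1 ≈ 6.000
  cycle 1 → 1: weight = 2, length = 1, mean = 2/1 ≈ 2.000
  cycle 0 → 1 → 0: weight = 2, length = 2, mean = 2/2 ≈ 1.000
  cycle 1 → 0 → 1: weight = 2, length = 2, mean = 2/2 ≈ 1.000
Minimum mean = 1.000, attained e.g. along the cycle 0 → 1 → 0 with weight 2 and length 2. So λ(A) = 2/2 = 1.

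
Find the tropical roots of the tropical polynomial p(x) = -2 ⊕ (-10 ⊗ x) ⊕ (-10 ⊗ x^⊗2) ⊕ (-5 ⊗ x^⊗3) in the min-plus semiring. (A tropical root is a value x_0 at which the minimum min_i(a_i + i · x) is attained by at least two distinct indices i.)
Roots: {-5, 0, 8}

Each tropical root is a break point of the lower envelope of the lines y = a_i + i · x (there are 4 lines, with slopes 0, 1, ..., 3). Only the lines that attain the minimum somewhere contribute to roots; other lines are dominated. Here the surviving (envelope) indices are i = 3, i = 2, i = 1, i = 0.
Intersections between consecutive envelope lines give the roots: for adjacent envelope indices i < j the intersection is x = (a_i − a_j) / (j − i). Reading off the sorted break points: {-5, 0, 8}.
Verification: at each break x_0, at least two indices attain the minimum of min_i(a_i + i · x_0).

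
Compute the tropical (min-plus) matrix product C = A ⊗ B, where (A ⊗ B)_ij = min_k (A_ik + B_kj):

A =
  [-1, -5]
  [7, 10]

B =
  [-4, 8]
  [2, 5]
A ⊗ B =
  [-5, 0]
  [3, 15]

Apply the min-plus product entry-by-entry:
  C[0][0] = min over k of (A[0][0] + B[0][0] = -1 + -4 = -5, A[0][1] + B[1][0] = -5 + 2 = -3) = -5 (attained at k = 0)
  C[0][1] = min over k of (A[0][0] + B[0][1] = -1 + 8 = 7, A[0][1] + B[1][1] = -5 + 5 = 0) = 0 (attained at k = 1)
  C[1][0] = min over k of (A[1][0] + B[0][0] = 7 + -4 = 3, A[1][1] + B[1][0] = 10 + 2 = 12) = 3 (attained at k = 0)
  C[1][1] = min over k of (A[1][0] + B[0][1] = 7 + 8 = 15, A[1][1] + B[1][1] = 10 + 5 = 15) = 15 (attained at k = 0)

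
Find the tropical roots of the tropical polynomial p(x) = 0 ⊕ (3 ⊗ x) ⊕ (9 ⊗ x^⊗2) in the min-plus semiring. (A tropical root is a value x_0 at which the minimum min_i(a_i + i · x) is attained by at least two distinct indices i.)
Roots: {-6, -3}

Each tropical root is a break point of the lower envelope of the lines y = a_i + i · x (there are 3 lines, with slopes 0, 1, ..., 2). Only the lines that attain the minimum somewhere contribute to roots; other lines are dominated. Here the surviving (envelope) indices are i = 2, i = 1, i = 0.
Intersections between consecutive envelope lines give the roots: for adjacent envelope indices i < j the intersection is x = (a_i − a_j) / (j − i). Reading off the sorted break points: {-6, -3}.
Verification: at each break x_0, at least two indices attain the minimum of min_i(a_i + i · x_0).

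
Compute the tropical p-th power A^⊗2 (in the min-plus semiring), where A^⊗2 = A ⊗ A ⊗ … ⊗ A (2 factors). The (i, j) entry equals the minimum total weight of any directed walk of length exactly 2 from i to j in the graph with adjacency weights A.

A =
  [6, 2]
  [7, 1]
A^⊗2 =
  [9, 3]
  [8, 2]

Each entry (A^⊗2)_ij equals the minimum over all length-2 walks i = v_0 → v_1 → … → v_2 = j of Σ_t A[v_t][v_{t+1}]. For example, for (i, j) = (0, 1) we minimise over 2 possible intermediate vertex sequences; the minimum is 3, attained along the walk 0 → 1 → 1.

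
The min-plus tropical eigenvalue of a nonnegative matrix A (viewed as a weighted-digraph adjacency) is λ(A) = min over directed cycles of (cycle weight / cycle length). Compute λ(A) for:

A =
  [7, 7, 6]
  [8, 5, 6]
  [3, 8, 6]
λ(A) = 9/2

Enumerate directed cycles and compute their means (weight / length). Sample:
  cycle 0 → 0: weight = 7, length = 1, mean = 7/1 ≈ 7.000
  cycle 1 → 1: weight = 5, length = 1, mean = 5/1 ≈ 5.000
  cycle 2 → 2: weight = 6, length = 1, mean = 6/1 ≈ 6.000
  cycle 0 → 1 → 0: weight = 15, length = 2, mean = 15/2 ≈ 7.500
  cycle 0 → 2 → 0: weight = 9, length = 2, mean = 9/2 ≈ 4.500
  cycle 1 → 0 → 1: weight = 15, length = 2, mean = 15/2 ≈ 7.500
Minimum mean = 4.500, attained e.g. along the cycle 0 → 2 → 0 with weight 9 and length 2. So λ(A) = 9/2 = 9/2.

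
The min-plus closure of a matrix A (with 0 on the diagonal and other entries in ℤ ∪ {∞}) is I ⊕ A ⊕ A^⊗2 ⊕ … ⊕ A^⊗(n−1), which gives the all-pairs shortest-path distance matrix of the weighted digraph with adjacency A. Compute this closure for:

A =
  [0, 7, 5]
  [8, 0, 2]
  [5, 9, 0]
Closure =
  [0, 7, 5]
  [7, 0, 2]
  [5, 9, 0]

This is the Floyd-Warshall all-pairs shortest-path computation. For each intermediate vertex k = 0, 1, …, 2, update dist[i][j] ← min(dist[i][j], dist[i][k] + dist[k][j]). The final matrix gives, for each (i, j), the minimum total weight of any directed path from i to j (possibly empty when i = j).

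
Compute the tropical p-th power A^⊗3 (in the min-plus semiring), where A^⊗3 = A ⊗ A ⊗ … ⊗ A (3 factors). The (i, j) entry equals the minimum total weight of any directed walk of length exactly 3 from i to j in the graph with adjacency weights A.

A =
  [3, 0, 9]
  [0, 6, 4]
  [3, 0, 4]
A^⊗3 =
  [3, 0, 7]
  [0, 3, 4]
  [3, 0, 7]

Each entry (A^⊗3)_ij equals the minimum over all length-3 walks i = v_0 → v_1 → … → v_3 = j of Σ_t A[v_t][v_{t+1}]. For example, for (i, j) = (0, 2) we minimise over 9 possible intermediate vertex sequences; the minimum is 7, attained along the walk 0 → 0 → 1 → 2.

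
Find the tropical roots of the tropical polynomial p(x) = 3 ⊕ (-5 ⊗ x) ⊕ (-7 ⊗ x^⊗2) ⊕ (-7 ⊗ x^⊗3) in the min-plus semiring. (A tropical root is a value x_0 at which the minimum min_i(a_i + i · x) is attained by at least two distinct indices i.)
Roots: {0, 2, 8}

Each tropical root is a break point of the lower envelope of the lines y = a_i + i · x (there are 4 lines, with slopes 0, 1, ..., 3). Only the lines that attain the minimum somewhere contribute to roots; other lines are dominated. Here the surviving (envelope) indices are i = 3, i = 2, i = 1, i = 0.
Intersections between consecutive envelope lines give the roots: for adjacent envelope indices i < j the intersection is x = (a_i − a_j) / (j − i). Reading off the sorted break points: {0, 2, 8}.
Verification: at each break x_0, at least two indices attain the minimum of min_i(a_i + i · x_0).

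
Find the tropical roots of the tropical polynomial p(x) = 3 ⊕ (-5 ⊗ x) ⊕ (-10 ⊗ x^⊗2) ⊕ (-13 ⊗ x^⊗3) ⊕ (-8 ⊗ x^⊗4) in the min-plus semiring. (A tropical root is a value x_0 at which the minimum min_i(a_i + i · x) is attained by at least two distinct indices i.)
Roots: {-5, 3, 5, 8}

Each tropical root is a break point of the lower envelope of the lines y = a_i + i · x (there are 5 lines, with slopes 0, 1, ..., 4). Only the lines that attain the minimum somewhere contribute to roots; other lines are dominated. Here the surviving (envelope) indices are i = 4, i = 3, i = 2, i = 1, i = 0.
Intersections between consecutive envelope lines give the roots: for adjacent envelope indices i < j the intersection is x = (a_i − a_j) / (j − i). Reading off the sorted break points: {-5, 3, 5, 8}.
Verification: at each break x_0, at least two indices attain the minimum of min_i(a_i + i · x_0).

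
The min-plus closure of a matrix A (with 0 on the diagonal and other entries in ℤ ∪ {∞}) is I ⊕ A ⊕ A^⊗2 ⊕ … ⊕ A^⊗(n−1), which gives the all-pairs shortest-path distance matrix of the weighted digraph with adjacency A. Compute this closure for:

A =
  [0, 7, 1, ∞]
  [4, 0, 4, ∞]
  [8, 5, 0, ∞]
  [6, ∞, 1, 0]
Closure =
  [0, 6, 1, ∞]
  [4, 0, 4, ∞]
  [8, 5, 0, ∞]
  [6, 6, 1, 0]

This is the Floyd-Warshall all-pairs shortest-path computation. For each intermediate vertex k = 0, 1, …, 3, update dist[i][j] ← min(dist[i][j], dist[i][k] + dist[k][j]). The final matrix gives, for each (i, j), the minimum total weight of any directed path from i to j (possibly empty when i = j).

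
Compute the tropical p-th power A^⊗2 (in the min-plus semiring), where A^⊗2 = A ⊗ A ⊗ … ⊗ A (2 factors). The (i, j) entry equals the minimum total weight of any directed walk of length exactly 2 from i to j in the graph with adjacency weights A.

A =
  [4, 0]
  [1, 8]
A^⊗2 =
  [1, 4]
  [5, 1]

Each entry (A^⊗2)_ij equals the minimum over all length-2 walks i = v_0 → v_1 → … → v_2 = j of Σ_t A[v_t][v_{t+1}]. For example, for (i, j) = (0, 1) we minimise over 2 possible intermediate vertex sequences; the minimum is 4, attained along the walk 0 → 0 → 1.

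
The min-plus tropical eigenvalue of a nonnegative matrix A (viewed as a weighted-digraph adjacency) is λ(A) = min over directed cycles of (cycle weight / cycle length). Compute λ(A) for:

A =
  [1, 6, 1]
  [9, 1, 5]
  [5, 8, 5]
λ(A) = 1

Enumerate directed cycles and compute their means (weight / length). Sample:
  cycle 0 → 0: weight = 1, length = 1, mean = 1/1 ≈ 1.000
  cycle 1 → 1: weight = 1, length = 1, mean = 1/1 ≈ 1.000
  cycle 2 → 2: weight = 5, length = 1, mean = 5/1 ≈ 5.000
  cycle 0 → 1 → 0: weight = 15, length = 2, mean = 15/2 ≈ 7.500
  cycle 0 → 2 → 0: weight = 6, length = 2, mean = 6/2 ≈ 3.000
  cycle 1 → 0 → 1: weight = 15, length = 2, mean = 15/2 ≈ 7.500
Minimum mean = 1.000, attained e.g. along the cycle 0 → 0 with weight 1 and length 1. So λ(A) = 1/1 = 1.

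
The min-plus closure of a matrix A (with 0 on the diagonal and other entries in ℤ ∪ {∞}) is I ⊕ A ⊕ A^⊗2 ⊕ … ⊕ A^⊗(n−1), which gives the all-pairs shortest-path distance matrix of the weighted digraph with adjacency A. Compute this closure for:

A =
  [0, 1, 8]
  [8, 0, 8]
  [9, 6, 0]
Closure =
  [0, 1, 8]
  [8, 0, 8]
  [9, 6, 0]

This is the Floyd-Warshall all-pairs shortest-path computation. For each intermediate vertex k = 0, 1, …, 2, update dist[i][j] ← min(dist[i][j], dist[i][k] + dist[k][j]). The final matrix gives, for each (i, j), the minimum total weight of any directed path from i to j (possibly empty when i = j).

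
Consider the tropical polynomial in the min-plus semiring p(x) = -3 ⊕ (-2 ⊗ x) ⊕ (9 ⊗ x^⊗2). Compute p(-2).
p(-2) = -4

A tropical monomial a ⊗ x^⊗i evaluates to a + i · x. Evaluating each term at x = -2:
  Term 0 contributes -3 + 0 · -2 = -3
  Term 1 contributes -2 + 1 · -2 = -4
  Term 2 contributes 9 + 2 · -2 = 5
p(-2) = ⊕ of these = min[-3, -4, 5] = -4.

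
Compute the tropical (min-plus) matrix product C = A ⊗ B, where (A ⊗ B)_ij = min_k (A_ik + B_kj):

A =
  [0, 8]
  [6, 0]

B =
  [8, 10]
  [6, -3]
A ⊗ B =
  [8, 5]
  [6, -3]

Apply the min-plus product entry-by-entry:
  C[0][0] = min over k of (A[0][0] + B[0][0] = 0 + 8 = 8, A[0][1] + B[1][0] = 8 + 6 = 14) = 8 (attained at k = 0)
  C[0][1] = min over k of (A[0][0] + B[0][1] = 0 + 10 = 10, A[0][1] + B[1][1] = 8 + -3 = 5) = 5 (attained at k = 1)
  C[1][0] = min over k of (A[1][0] + B[0][0] = 6 + 8 = 14, A[1][1] + B[1][0] = 0 + 6 = 6) = 6 (attained at k = 1)
  C[1][1] = min over k of (A[1][0] + B[0][1] = 6 + 10 = 16, A[1][1] + B[1][1] = 0 + -3 = -3) = -3 (attained at k = 1)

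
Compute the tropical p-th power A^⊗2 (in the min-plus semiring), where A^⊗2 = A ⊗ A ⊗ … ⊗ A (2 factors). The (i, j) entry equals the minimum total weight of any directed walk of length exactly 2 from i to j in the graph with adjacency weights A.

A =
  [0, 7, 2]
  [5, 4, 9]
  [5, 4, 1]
A^⊗2 =
  [0, 6, 2]
  [5, 8, 7]
  [5, 5, 2]

Each entry (A^⊗2)_ij equals the minimum over all length-2 walks i = v_0 → v_1 → … → v_2 = j of Σ_t A[v_t][v_{t+1}]. For example, for (i, j) = (0, 2) we minimise over 3 possible intermediate vertex sequences; the minimum is 2, attained along the walk 0 → 0 → 2.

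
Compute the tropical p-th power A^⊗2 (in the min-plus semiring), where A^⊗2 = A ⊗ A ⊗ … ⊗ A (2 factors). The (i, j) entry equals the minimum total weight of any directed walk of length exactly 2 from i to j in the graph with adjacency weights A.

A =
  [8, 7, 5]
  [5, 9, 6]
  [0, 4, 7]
A^⊗2 =
  [5, 9, 12]
  [6, 10, 10]
  [7, 7, 5]

Each entry (A^⊗2)_ij equals the minimum over all length-2 walks i = v_0 → v_1 → … → v_2 = j of Σ_t A[v_t][v_{t+1}]. For example, for (i, j) = (0, 2) we minimise over 3 possible intermediate vertex sequences; the minimum is 12, attained along the walk 0 → 2 → 2.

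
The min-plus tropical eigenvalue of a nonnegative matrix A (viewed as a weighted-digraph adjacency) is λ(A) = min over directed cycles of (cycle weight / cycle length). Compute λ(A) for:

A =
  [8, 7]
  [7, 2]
λ(A) = 2

Enumerate directed cycles and compute their means (weight / length). Sample:
  cycle 0 → 0: weight = 8, length = 1, mean = 8/1 ≈ 8.000
  cycle 1 → 1: weight = 2, length = 1, mean = 2/1 ≈ 2.000
  cycle 0 → 1 → 0: weight = 14, length = 2, mean = 14/2 ≈ 7.000
  cycle 1 → 0 → 1: weight = 14, length = 2, mean = 14/2 ≈ 7.000
Minimum mean = 2.000, attained e.g. along the cycle 1 → 1 with weight 2 and length 1. So λ(A) = 2/1 = 2.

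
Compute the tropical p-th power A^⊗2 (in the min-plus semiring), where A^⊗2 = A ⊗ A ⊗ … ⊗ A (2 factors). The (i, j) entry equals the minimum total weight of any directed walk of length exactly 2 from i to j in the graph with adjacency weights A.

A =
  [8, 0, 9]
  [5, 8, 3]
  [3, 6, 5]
A^⊗2 =
  [5, 8, 3]
  [6, 5, 8]
  [8, 3, 9]

Each entry (A^⊗2)_ij equals the minimum over all length-2 walks i = v_0 → v_1 → … → v_2 = j of Σ_t A[v_t][v_{t+1}]. For example, for (i, j) = (0, 2) we minimise over 3 possible intermediate vertex sequences; the minimum is 3, attained along the walk 0 → 1 → 2.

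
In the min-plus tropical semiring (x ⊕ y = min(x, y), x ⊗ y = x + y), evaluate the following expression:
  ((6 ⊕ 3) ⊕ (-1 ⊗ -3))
((6 ⊕ 3) ⊕ (-1 ⊗ -3)) = -4

Expand innermost to outermost. Recall ⊕ takes the minimum of its arguments and ⊗ takes their sum. Working out the expression ((6 ⊕ 3) ⊕ (-1 ⊗ -3)) gives -4.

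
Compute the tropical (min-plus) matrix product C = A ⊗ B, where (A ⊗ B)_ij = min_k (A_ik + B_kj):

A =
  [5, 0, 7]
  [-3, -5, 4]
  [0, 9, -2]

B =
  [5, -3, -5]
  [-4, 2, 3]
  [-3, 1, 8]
A ⊗ B =
  [-4, 2, 0]
  [-9, -6, -8]
  [-5, -3, -5]

Apply the min-plus product entry-by-entry:
  C[0][0] = min over k of (A[0][0] + B[0][0] = 5 + 5 = 10, A[0][1] + B[1][0] = 0 + -4 = -4, A[0][2] + B[2][0] = 7 + -3 = 4) = -4 (attained at k = 1)
  C[0][1] = min over k of (A[0][0] + B[0][1] = 5 + -3 = 2, A[0][1] + B[1][1] = 0 + 2 = 2, A[0][2] + B[2][1] = 7 + 1 = 8) = 2 (attained at k = 0)
  C[0][2] = min over k of (A[0][0] + B[0][2] = 5 + -5 = 0, A[0][1] + B[1][2] = 0 + 3 = 3, A[0][2] + B[2][2] = 7 + 8 = 15) = 0 (attained at k = 0)
  C[1][0] = min over k of (A[1][0] + B[0][0] = -3 + 5 = 2, A[1][1] + B[1][0] = -5 + -4 = -9, A[1][2] + B[2][0] = 4 + -3 = 1) = -9 (attained at k = 1)
  C[1][1] = min over k of (A[1][0] + B[0][1] = -3 + -3 = -6, A[1][1] + B[1][1] = -5 + 2 = -3, A[1][2] + B[2][1] = 4 + 1 = 5) = -6 (attained at k = 0)
  C[1][2] = min over k of (A[1][0] + B[0][2] = -3 + -5 = -8, A[1][1] + B[1][2] = -5 + 3 = -2, A[1][2] + B[2][2] = 4 + 8 = 12) = -8 (attained at k = 0)
  C[2][0] = min over k of (A[2][0] + B[0][0] = 0 + 5 = 5, A[2][1] + B[1][0] = 9 + -4 = 5, A[2][2] + B[2][0] = -2 + -3 = -5) = -5 (attained at k = 2)
  C[2][1] = min over k of (A[2][0] + B[0][1] = 0 + -3 = -3, A[2][1] + B[1][1] = 9 + 2 = 11, A[2][2] + B[2][1] = -2 + 1 = -1) = -3 (attained at k = 0)
  C[2][2] = min over k of (A[2][0] + B[0][2] = 0 + -5 = -5, A[2][1] + B[1][2] = 9 + 3 = 12, A[2][2] + B[2][2] = -2 + 8 = 6) = -5 (attained at k = 0)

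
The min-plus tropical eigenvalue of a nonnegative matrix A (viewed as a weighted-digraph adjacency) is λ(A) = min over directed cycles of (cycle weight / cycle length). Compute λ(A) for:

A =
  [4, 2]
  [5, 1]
λ(A) = 1

Enumerate directed cycles and compute their means (weight / length). Sample:
  cycle 0 → 0: weight = 4, length = 1, mean = 4/1 ≈ 4.000
  cycle 1 → 1: weight = 1, length = 1, mean = 1/1 ≈ 1.000
  cycle 0 → 1 → 0: weight = 7, length = 2, mean = 7/2 ≈ 3.500
  cycle 1 → 0 → 1: weight = 7, length = 2, mean = 7/2 ≈ 3.500
Minimum mean = 1.000, attained e.g. along the cycle 1 → 1 with weight 1 and length 1. So λ(A) = 1/1 = 1.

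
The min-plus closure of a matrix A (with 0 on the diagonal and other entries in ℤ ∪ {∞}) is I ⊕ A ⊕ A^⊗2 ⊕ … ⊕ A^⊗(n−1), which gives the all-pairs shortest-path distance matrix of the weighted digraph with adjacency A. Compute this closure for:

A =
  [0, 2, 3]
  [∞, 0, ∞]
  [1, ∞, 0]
Closure =
  [0, 2, 3]
  [∞, 0, ∞]
  [1, 3, 0]

This is the Floyd-Warshall all-pairs shortest-path computation. For each intermediate vertex k = 0, 1, …, 2, update dist[i][j] ← min(dist[i][j], dist[i][k] + dist[k][j]). The final matrix gives, for each (i, j), the minimum total weight of any directed path from i to j (possibly empty when i = j).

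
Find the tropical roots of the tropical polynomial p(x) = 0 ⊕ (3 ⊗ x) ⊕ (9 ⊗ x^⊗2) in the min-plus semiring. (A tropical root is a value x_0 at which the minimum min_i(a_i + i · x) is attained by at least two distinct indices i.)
Roots: {-6, -3}

Each tropical root is a break point of the lower envelope of the lines y = a_i + i · x (there are 3 lines, with slopes 0, 1, ..., 2). Only the lines that attain the minimum somewhere contribute to roots; other lines are dominated. Here the surviving (envelope) indices are i = 2, i = 1, i = 0.
Intersections between consecutive envelope lines give the roots: for adjacent envelope indices i < j the intersection is x = (a_i − a_j) / (j − i). Reading off the sorted break points: {-6, -3}.
Verification: at each break x_0, at least two indices attain the minimum of min_i(a_i + i · x_0).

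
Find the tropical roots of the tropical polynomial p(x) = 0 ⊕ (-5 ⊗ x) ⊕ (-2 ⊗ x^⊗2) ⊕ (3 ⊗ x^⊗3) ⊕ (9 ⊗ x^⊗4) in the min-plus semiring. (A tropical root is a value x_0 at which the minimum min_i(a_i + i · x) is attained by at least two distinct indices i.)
Roots: {-6, -5, -3, 5}

Each tropical root is a break point of the lower envelope of the lines y = a_i + i · x (there are 5 lines, with slopes 0, 1, ..., 4). Only the lines that attain the minimum somewhere contribute to roots; other lines are dominated. Here the surviving (envelope) indices are i = 4, i = 3, i = 2, i = 1, i = 0.
Intersections between consecutive envelope lines give the roots: for adjacent envelope indices i < j the intersection is x = (a_i − a_j) / (j − i). Reading off the sorted break points: {-6, -5, -3, 5}.
Verification: at each break x_0, at least two indices attain the minimum of min_i(a_i + i · x_0).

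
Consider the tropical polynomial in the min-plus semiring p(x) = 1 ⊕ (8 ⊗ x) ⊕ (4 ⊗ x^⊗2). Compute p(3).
p(3) = 1

A tropical monomial a ⊗ x^⊗i evaluates to a + i · x. Evaluating each term at x = 3:
  Term 0 contributes 1 + 0 · 3 = 1
  Term 1 contributes 8 + 1 · 3 = 11
  Term 2 contributes 4 + 2 · 3 = 10
p(3) = ⊕ of these = min[1, 11, 10] = 1.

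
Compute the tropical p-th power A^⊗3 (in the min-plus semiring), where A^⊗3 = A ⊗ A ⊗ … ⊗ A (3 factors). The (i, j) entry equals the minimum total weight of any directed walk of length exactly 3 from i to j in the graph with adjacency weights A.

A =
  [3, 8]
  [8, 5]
A^⊗3 =
  [9, 14]
  [14, 15]

Each entry (A^⊗3)_ij equals the minimum over all length-3 walks i = v_0 → v_1 → … → v_3 = j of Σ_t A[v_t][v_{t+1}]. For example, for (i, j) = (0, 1) we minimise over 4 possible intermediate vertex sequences; the minimum is 14, attained along the walk 0 → 0 → 0 → 1.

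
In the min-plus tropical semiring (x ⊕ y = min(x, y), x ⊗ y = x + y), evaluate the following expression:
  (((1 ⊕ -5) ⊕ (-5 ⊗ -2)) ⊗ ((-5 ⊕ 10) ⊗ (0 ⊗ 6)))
(((1 ⊕ -5) ⊕ (-5 ⊗ -2)) ⊗ ((-5 ⊕ 10) ⊗ (0 ⊗ 6))) = -6

Expand innermost to outermost. Recall ⊕ takes the minimum of its arguments and ⊗ takes their sum. Working out the expression (((1 ⊕ -5) ⊕ (-5 ⊗ -2)) ⊗ ((-5 ⊕ 10) ⊗ (0 ⊗ 6))) gives -6.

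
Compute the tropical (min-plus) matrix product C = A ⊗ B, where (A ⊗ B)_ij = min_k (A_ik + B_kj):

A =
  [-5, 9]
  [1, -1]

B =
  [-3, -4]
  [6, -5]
A ⊗ B =
  [-8, -9]
  [-2, -6]

Apply the min-plus product entry-by-entry:
  C[0][0] = min over k of (A[0][0] + B[0][0] = -5 + -3 = -8, A[0][1] + B[1][0] = 9 + 6 = 15) = -8 (attained at k = 0)
  C[0][1] = min over k of (A[0][0] + B[0][1] = -5 + -4 = -9, A[0][1] + B[1][1] = 9 + -5 = 4) = -9 (attained at k = 0)
  C[1][0] = min over k of (A[1][0] + B[0][0] = 1 + -3 = -2, A[1][1] + B[1][0] = -1 + 6 = 5) = -2 (attained at k = 0)
  C[1][1] = min over k of (A[1][0] + B[0][1] = 1 + -4 = -3, A[1][1] + B[1][1] = -1 + -5 = -6) = -6 (attained at k = 1)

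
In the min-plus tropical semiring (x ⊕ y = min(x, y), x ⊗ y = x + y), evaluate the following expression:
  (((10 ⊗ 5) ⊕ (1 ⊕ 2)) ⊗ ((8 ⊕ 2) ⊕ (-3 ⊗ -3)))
(((10 ⊗ 5) ⊕ (1 ⊕ 2)) ⊗ ((8 ⊕ 2) ⊕ (-3 ⊗ -3))) = -5

Expand innermost to outermost. Recall ⊕ takes the minimum of its arguments and ⊗ takes their sum. Working out the expression (((10 ⊗ 5) ⊕ (1 ⊕ 2)) ⊗ ((8 ⊕ 2) ⊕ (-3 ⊗ -3))) gives -5.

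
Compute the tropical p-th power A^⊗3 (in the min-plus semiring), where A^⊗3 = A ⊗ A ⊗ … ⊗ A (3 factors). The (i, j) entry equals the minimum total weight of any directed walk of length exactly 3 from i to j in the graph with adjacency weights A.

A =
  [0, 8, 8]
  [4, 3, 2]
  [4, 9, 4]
A^⊗3 =
  [0, 8, 8]
  [4, 9, 8]
  [4, 12, 12]

Each entry (A^⊗3)_ij equals the minimum over all length-3 walks i = v_0 → v_1 → … → v_3 = j of Σ_t A[v_t][v_{t+1}]. For example, for (i, j) = (0, 2) we minimise over 9 possible intermediate vertex sequences; the minimum is 8, attained along the walk 0 → 0 → 0 → 2.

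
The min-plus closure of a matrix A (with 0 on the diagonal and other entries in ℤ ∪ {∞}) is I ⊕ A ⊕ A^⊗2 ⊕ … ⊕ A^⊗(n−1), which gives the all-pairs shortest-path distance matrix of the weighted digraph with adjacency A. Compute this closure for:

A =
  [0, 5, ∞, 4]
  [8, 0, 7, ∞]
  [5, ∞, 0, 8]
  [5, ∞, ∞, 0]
Closure =
  [0, 5, 12, 4]
  [8, 0, 7, 12]
  [5, 10, 0, 8]
  [5, 10, 17, 0]

This is the Floyd-Warshall all-pairs shortest-path computation. For each intermediate vertex k = 0, 1, …, 3, update dist[i][j] ← min(dist[i][j], dist[i][k] + dist[k][j]). The final matrix gives, for each (i, j), the minimum total weight of any directed path from i to j (possibly empty when i = j).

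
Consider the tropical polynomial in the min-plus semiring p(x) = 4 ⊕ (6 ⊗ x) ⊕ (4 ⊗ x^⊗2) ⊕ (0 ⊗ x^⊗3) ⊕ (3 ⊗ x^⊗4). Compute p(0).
p(0) = 0

A tropical monomial a ⊗ x^⊗i evaluates to a + i · x. Evaluating each term at x = 0:
  Term 0 contributes 4 + 0 · 0 = 4
  Term 1 contributes 6 + 1 · 0 = 6
  Term 2 contributes 4 + 2 · 0 = 4
  Term 3 contributes 0 + 3 · 0 = 0
  Term 4 contributes 3 + 4 · 0 = 3
p(0) = ⊕ of these = min[4, 6, 4, 0, 3] = 0.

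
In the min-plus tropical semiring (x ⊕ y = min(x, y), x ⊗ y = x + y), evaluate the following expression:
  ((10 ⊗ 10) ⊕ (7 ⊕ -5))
((10 ⊗ 10) ⊕ (7 ⊕ -5)) = -5

Expand innermost to outermost. Recall ⊕ takes the minimum of its arguments and ⊗ takes their sum. Working out the expression ((10 ⊗ 10) ⊕ (7 ⊕ -5)) gives -5.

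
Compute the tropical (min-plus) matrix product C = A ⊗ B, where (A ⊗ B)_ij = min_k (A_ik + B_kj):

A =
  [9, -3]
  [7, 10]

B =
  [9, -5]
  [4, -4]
A ⊗ B =
  [1, -7]
  [14, 2]

Apply the min-plus product entry-by-entry:
  C[0][0] = min over k of (A[0][0] + B[0][0] = 9 + 9 = 18, A[0][1] + B[1][0] = -3 + 4 = 1) = 1 (attained at k = 1)
  C[0][1] = min over k of (A[0][0] + B[0][1] = 9 + -5 = 4, A[0][1] + B[1][1] = -3 + -4 = -7) = -7 (attained at k = 1)
  C[1][0] = min over k of (A[1][0] + B[0][0] = 7 + 9 = 16, A[1][1] + B[1][0] = 10 + 4 = 14) = 14 (attained at k = 1)
  C[1][1] = min over k of (A[1][0] + B[0][1] = 7 + -5 = 2, A[1][1] + B[1][1] = 10 + -4 = 6) = 2 (attained at k = 0)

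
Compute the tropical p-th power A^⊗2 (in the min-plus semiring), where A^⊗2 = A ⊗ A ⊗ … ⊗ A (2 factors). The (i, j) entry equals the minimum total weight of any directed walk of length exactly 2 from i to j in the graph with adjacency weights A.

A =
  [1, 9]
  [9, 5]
A^⊗2 =
  [2, 10]
  [10, 10]

Each entry (A^⊗2)_ij equals the minimum over all length-2 walks i = v_0 → v_1 → … → v_2 = j of Σ_t A[v_t][v_{t+1}]. For example, for (i, j) = (0, 1) we minimise over 2 possible intermediate vertex sequences; the minimum is 10, attained along the walk 0 → 0 → 1.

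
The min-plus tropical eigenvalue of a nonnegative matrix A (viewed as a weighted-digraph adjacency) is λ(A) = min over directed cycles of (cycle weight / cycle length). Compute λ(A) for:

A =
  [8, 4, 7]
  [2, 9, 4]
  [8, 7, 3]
λ(A) = 3

Enumerate directed cycles and compute their means (weight / length). Sample:
  cycle 0 → 0: weight = 8, length = 1, mean = 8/1 ≈ 8.000
  cycle 1 → 1: weight = 9, length = 1, mean = 9/1 ≈ 9.000
  cycle 2 → 2: weight = 3, length = 1, mean = 3/1 ≈ 3.000
  cycle 0 → 1 → 0: weight = 6, length = 2, mean = 6/2 ≈ 3.000
  cycle 0 → 2 → 0: weight = 15, length = 2, mean = 15/2 ≈ 7.500
  cycle 1 → 0 → 1: weight = 6, length = 2, mean = 6/2 ≈ 3.000
Minimum mean = 3.000, attained e.g. along the cycle 2 → 2 with weight 3 and length 1. So λ(A) = 3/1 = 3.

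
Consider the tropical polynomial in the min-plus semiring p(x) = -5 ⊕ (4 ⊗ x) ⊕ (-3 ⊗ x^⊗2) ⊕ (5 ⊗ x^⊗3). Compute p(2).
p(2) = -5

A tropical monomial a ⊗ x^⊗i evaluates to a + i · x. Evaluating each term at x = 2:
  Term 0 contributes -5 + 0 · 2 = -5
  Term 1 contributes 4 + 1 · 2 = 6
  Term 2 contributes -3 + 2 · 2 = 1
  Term 3 contributes 5 + 3 · 2 = 11
p(2) = ⊕ of these = min[-5, 6, 1, 11] = -5.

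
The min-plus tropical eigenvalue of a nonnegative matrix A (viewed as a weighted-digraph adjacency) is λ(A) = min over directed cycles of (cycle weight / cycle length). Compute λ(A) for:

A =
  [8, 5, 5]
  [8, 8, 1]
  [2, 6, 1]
λ(A) = 1

Enumerate directed cycles and compute their means (weight / length). Sample:
  cycle 0 → 0: weight = 8, length = 1, mean = 8/1 ≈ 8.000
  cycle 1 → 1: weight = 8, length = 1, mean = 8/1 ≈ 8.000
  cycle 2 → 2: weight = 1, length = 1, mean = 1/1 ≈ 1.000
  cycle 0 → 1 → 0: weight = 13, length = 2, mean = 13/2 ≈ 6.500
  cycle 0 → 2 → 0: weight = 7, length = 2, mean = 7/2 ≈ 3.500
  cycle 1 → 0 → 1: weight = 13, length = 2, mean = 13/2 ≈ 6.500
Minimum mean = 1.000, attained e.g. along the cycle 2 → 2 with weight 1 and length 1. So λ(A) = 1/1 = 1.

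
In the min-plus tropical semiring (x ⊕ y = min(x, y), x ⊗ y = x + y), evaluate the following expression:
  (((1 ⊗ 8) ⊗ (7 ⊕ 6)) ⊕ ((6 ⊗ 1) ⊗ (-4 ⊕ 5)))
(((1 ⊗ 8) ⊗ (7 ⊕ 6)) ⊕ ((6 ⊗ 1) ⊗ (-4 ⊕ 5))) = 3

Expand innermost to outermost. Recall ⊕ takes the minimum of its arguments and ⊗ takes their sum. Working out the expression (((1 ⊗ 8) ⊗ (7 ⊕ 6)) ⊕ ((6 ⊗ 1) ⊗ (-4 ⊕ 5))) gives 3.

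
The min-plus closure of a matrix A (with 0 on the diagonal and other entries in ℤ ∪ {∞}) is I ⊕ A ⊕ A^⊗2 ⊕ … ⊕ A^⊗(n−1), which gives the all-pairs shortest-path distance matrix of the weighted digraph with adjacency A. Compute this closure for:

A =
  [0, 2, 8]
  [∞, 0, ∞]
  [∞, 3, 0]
Closure =
  [0, 2, 8]
  [∞, 0, ∞]
  [∞, 3, 0]

This is the Floyd-Warshall all-pairs shortest-path computation. For each intermediate vertex k = 0, 1, …, 2, update dist[i][j] ← min(dist[i][j], dist[i][k] + dist[k][j]). The final matrix gives, for each (i, j), the minimum total weight of any directed path from i to j (possibly empty when i = j).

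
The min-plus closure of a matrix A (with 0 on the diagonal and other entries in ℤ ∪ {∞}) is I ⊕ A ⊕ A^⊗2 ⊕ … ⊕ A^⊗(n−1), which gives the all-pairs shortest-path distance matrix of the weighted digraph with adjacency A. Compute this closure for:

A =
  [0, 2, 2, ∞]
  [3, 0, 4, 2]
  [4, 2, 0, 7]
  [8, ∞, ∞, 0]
Closure =
  [0, 2, 2, 4]
  [3, 0, 4, 2]
  [4, 2, 0, 4]
  [8, 10, 10, 0]

This is the Floyd-Warshall all-pairs shortest-path computation. For each intermediate vertex k = 0, 1, …, 3, update dist[i][j] ← min(dist[i][j], dist[i][k] + dist[k][j]). The final matrix gives, for each (i, j), the minimum total weight of any directed path from i to j (possibly empty when i = j).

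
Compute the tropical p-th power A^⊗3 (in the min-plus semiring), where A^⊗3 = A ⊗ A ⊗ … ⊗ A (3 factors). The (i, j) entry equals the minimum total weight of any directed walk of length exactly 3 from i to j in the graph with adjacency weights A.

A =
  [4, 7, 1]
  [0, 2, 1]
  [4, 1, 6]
A^⊗3 =
  [2, 4, 3]
  [2, 2, 3]
  [3, 3, 2]

Each entry (A^⊗3)_ij equals the minimum over all length-3 walks i = v_0 → v_1 → … → v_3 = j of Σ_t A[v_t][v_{t+1}]. For example, for (i, j) = (0, 2) we minimise over 9 possible intermediate vertex sequences; the minimum is 3, attained along the walk 0 → 2 → 1 → 2.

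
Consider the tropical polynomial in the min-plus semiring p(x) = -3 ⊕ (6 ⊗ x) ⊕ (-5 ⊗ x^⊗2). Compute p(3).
p(3) = -3

A tropical monomial a ⊗ x^⊗i evaluates to a + i · x. Evaluating each term at x = 3:
  Term 0 contributes -3 + 0 · 3 = -3
  Term 1 contributes 6 + 1 · 3 = 9
  Term 2 contributes -5 + 2 · 3 = 1
p(3) = ⊕ of these = min[-3, 9, 1] = -3.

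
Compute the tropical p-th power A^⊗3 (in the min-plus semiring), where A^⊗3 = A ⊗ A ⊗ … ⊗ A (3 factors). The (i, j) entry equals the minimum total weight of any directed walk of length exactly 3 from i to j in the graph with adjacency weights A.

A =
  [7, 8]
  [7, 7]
A^⊗3 =
  [21, 22]
  [21, 21]

Each entry (A^⊗3)_ij equals the minimum over all length-3 walks i = v_0 → v_1 → … → v_3 = j of Σ_t A[v_t][v_{t+1}]. For example, for (i, j) = (0, 1) we minimise over 4 possible intermediate vertex sequences; the minimum is 22, attained along the walk 0 → 0 → 0 → 1.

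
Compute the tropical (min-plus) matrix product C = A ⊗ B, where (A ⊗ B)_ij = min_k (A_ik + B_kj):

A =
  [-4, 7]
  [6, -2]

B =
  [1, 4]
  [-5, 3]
A ⊗ B =
  [-3, 0]
  [-7, 1]

Apply the min-plus product entry-by-entry:
  C[0][0] = min over k of (A[0][0] + B[0][0] = -4 + 1 = -3, A[0][1] + B[1][0] = 7 + -5 = 2) = -3 (attained at k = 0)
  C[0][1] = min over k of (A[0][0] + B[0][1] = -4 + 4 = 0, A[0][1] + B[1][1] = 7 + 3 = 10) = 0 (attained at k = 0)
  C[1][0] = min over k of (A[1][0] + B[0][0] = 6 + 1 = 7, A[1][1] + B[1][0] = -2 + -5 = -7) = -7 (attained at k = 1)
  C[1][1] = min over k of (A[1][0] + B[0][1] = 6 + 4 = 10, A[1][1] + B[1][1] = -2 + 3 = 1) = 1 (attained at k = 1)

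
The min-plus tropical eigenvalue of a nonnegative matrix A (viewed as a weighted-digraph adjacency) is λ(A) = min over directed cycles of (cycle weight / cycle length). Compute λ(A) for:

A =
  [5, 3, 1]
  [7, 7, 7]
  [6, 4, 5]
λ(A) = 7/2

Enumerate directed cycles and compute their means (weight / length). Sample:
  cycle 0 → 0: weight = 5, length = 1, mean = 5/1 ≈ 5.000
  cycle 1 → 1: weight = 7, length = 1, mean = 7/1 ≈ 7.000
  cycle 2 → 2: weight = 5, length = 1, mean = 5/1 ≈ 5.000
  cycle 0 → 1 → 0: weight = 10, length = 2, mean = 10/2 ≈ 5.000
  cycle 0 → 2 → 0: weight = 7, length = 2, mean = 7/2 ≈ 3.500
  cycle 1 → 0 → 1: weight = 10, length = 2, mean = 10/2 ≈ 5.000
Minimum mean = 3.500, attained e.g. along the cycle 0 → 2 → 0 with weight 7 and length 2. So λ(A) = 7/2 = 7/2.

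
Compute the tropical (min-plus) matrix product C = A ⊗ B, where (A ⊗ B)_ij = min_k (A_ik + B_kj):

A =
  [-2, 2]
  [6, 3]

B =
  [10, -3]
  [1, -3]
A ⊗ B =
  [3, -5]
  [4, 0]

Apply the min-plus product entry-by-entry:
  C[0][0] = min over k of (A[0][0] + B[0][0] = -2 + 10 = 8, A[0][1] + B[1][0] = 2 + 1 = 3) = 3 (attained at k = 1)
  C[0][1] = min over k of (A[0][0] + B[0][1] = -2 + -3 = -5, A[0][1] + B[1][1] = 2 + -3 = -1) = -5 (attained at k = 0)
  C[1][0] = min over k of (A[1][0] + B[0][0] = 6 + 10 = 16, A[1][1] + B[1][0] = 3 + 1 = 4) = 4 (attained at k = 1)
  C[1][1] = min over k of (A[1][0] + B[0][1] = 6 + -3 = 3, A[1][1] + B[1][1] = 3 + -3 = 0) = 0 (attained at k = 1)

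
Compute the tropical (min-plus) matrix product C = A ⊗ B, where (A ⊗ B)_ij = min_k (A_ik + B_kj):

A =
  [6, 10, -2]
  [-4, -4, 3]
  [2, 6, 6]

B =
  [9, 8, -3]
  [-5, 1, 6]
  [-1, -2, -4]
A ⊗ B =
  [-3, -4, -6]
  [-9, -3, -7]
  [1, 4, -1]

Apply the min-plus product entry-by-entry:
  C[0][0] = min over k of (A[0][0] + B[0][0] = 6 + 9 = 15, A[0][1] + B[1][0] = 10 + -5 = 5, A[0][2] + B[2][0] = -2 + -1 = -3) = -3 (attained at k = 2)
  C[0][1] = min over k of (A[0][0] + B[0][1] = 6 + 8 = 14, A[0][1] + B[1][1] = 10 + 1 = 11, A[0][2] + B[2][1] = -2 + -2 = -4) = -4 (attained at k = 2)
  C[0][2] = min over k of (A[0][0] + B[0][2] = 6 + -3 = 3, A[0][1] + B[1][2] = 10 + 6 = 16, A[0][2] + B[2][2] = -2 + -4 = -6) = -6 (attained at k = 2)
  C[1][0] = min over k of (A[1][0] + B[0][0] = -4 + 9 = 5, A[1][1] + B[1][0] = -4 + -5 = -9, A[1][2] + B[2][0] = 3 + -1 = 2) = -9 (attained at k = 1)
  C[1][1] = min over k of (A[1][0] + B[0][1] = -4 + 8 = 4, A[1][1] + B[1][1] = -4 + 1 = -3, A[1][2] + B[2][1] = 3 + -2 = 1) = -3 (attained at k = 1)
  C[1][2] = min over k of (A[1][0] + B[0][2] = -4 + -3 = -7, A[1][1] + B[1][2] = -4 + 6 = 2, A[1][2] + B[2][2] = 3 + -4 = -1) = -7 (attained at k = 0)
  C[2][0] = min over k of (A[2][0] + B[0][0] = 2 + 9 = 11, A[2][1] + B[1][0] = 6 + -5 = 1, A[2][2] + B[2][0] = 6 + -1 = 5) = 1 (attained at k = 1)
  C[2][1] = min over k of (A[2][0] + B[0][1] = 2 + 8 = 10, A[2][1] + B[1][1] = 6 + 1 = 7, A[2][2] + B[2][1] = 6 + -2 = 4) = 4 (attained at k = 2)
  C[2][2] = min over k of (A[2][0] + B[0][2] = 2 + -3 = -1, A[2][1] + B[1][2] = 6 + 6 = 12, A[2][2] + B[2][2] = 6 + -4 = 2) = -1 (attained at k = 0)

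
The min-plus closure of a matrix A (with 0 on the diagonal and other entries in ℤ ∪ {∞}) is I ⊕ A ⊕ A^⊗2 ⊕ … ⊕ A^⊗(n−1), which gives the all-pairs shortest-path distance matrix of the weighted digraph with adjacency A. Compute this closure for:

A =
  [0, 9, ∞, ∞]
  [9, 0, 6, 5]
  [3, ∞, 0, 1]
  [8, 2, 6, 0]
Closure =
  [0, 9, 15, 14]
  [9, 0, 6, 5]
  [3, 3, 0, 1]
  [8, 2, 6, 0]

This is the Floyd-Warshall all-pairs shortest-path computation. For each intermediate vertex k = 0, 1, …, 3, update dist[i][j] ← min(dist[i][j], dist[i][k] + dist[k][j]). The final matrix gives, for each (i, j), the minimum total weight of any directed path from i to j (possibly empty when i = j).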